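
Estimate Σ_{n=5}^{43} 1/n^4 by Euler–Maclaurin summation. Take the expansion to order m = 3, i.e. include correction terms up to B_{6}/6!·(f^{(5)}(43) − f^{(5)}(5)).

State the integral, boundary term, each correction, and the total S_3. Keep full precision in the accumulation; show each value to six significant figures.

S_3 ≈ 0.00356727

The integral term ∫_5^43 1/x^4 dx = 0.00266247.
Boundary: ½(f(5) + f(43)) = ½(0.00160000 + 2.92500e-07) = 0.000800146.
So far: 0.00346262.
Correction k=1: B_{2}/2! · (f^{(1)}(43) − f^{(1)}(5)) = 1/12 · (-2.72093e-08 − (-0.00128000)) = 0.000106664.
Partial sum through k=1: 0.00356928.
Correction k=2: B_{4}/4! · (f^{(3)}(43) − f^{(3)}(5)) = −1/720 · (-4.41471e-10 − (-0.00153600)) = -2.13333e-06.
Partial sum through k=2: 0.00356715.
Correction k=3: B_{6}/6! · (f^{(5)}(43) − f^{(5)}(5)) = 1/30240 · (-1.33707e-11 − (-0.00344064)) = 1.13778e-07.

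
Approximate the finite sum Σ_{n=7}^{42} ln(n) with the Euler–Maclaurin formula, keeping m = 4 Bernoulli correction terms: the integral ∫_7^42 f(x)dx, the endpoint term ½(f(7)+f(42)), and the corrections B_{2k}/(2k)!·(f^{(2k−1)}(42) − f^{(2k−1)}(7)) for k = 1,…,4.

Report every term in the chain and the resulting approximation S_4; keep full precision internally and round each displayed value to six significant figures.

S_4 ≈ 111.193

Integral: ∫_7^42 ln(x) dx = 108.361.
½[f(7) + f(42)] = ½[1.94591 + 3.73767] = 2.84179.
Running total after boundary: 111.203.
Correction k=1: B_{2}/2! · (f^{(1)}(42) − f^{(1)}(7)) = 1/12 · (0.0238095 − 0.142857) = -0.00992063.
After k=1: 111.193.
Correction k=2: B_{4}/4! · (f^{(3)}(42) − f^{(3)}(7)) = −1/720 · (2.69949e-05 − 0.00583090) = 8.06098e-06.
After k=2: 111.193.
Correction k=3: B_{6}/6! · (f^{(5)}(42) − f^{(5)}(7)) = 1/30240 · (1.83639e-07 − 0.00142798) = -4.72154e-08.
After k=3: 111.193.
Correction k=4: B_{8}/8! · (f^{(7)}(42) − f^{(7)}(7)) = −1/1209600 · (3.12311e-09 − 0.000874271) = 7.22775e-10.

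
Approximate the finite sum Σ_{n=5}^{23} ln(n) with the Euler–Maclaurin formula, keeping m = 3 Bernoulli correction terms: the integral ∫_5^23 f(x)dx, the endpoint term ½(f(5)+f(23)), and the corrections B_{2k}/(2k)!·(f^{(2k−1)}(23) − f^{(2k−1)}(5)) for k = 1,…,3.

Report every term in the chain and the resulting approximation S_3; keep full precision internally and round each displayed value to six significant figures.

Integral: ∫_5^23 ln(x) dx = 46.0692.
½[f(5) + f(23)] = ½[1.60944 + 3.13549] = 2.37247.
So far: 48.4416.
Correction k=1: B_{2}/2! · (f^{(1)}(23) − f^{(1)}(5)) = 1/12 · (0.0434783 − 0.200000) = -0.0130435.
After k=1: 48.4286.
Correction k=2: B_{4}/4! · (f^{(3)}(23) − f^{(3)}(5)) = −1/720 · (0.000164379 − 0.0160000) = 2.19939e-05.
After k=2: 48.4286.
Correction k=3: B_{6}/6! · (f^{(5)}(23) − f^{(5)}(5)) = 1/30240 · (3.72883e-06 − 0.00768000) = -2.53845e-07.

S_3 ≈ 48.4286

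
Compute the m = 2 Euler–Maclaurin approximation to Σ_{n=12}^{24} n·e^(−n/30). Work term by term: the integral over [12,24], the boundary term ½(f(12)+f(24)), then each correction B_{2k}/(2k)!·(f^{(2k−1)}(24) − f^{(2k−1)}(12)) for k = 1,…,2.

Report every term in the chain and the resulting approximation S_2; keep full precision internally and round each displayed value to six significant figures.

S_2 ≈ 126.078

∫_12^24 x·e^(−x/30) dx evaluates to 116.690.
½[f(12) + f(24)] = ½[8.04384 + 10.7839] = 9.41387.
So far: 126.104.
k=1: B_{2}/(2)! × [f^{(1)}(24) − f^{(1)}(12)] = 1/12 × (0.0898658 − 0.402192) = -0.0260272.
After k=1: 126.078.
k=2: B_{4}/(4)! × [f^{(3)}(24) − f^{(3)}(12)] = −1/720 × (0.00109836 − 0.00193648) = 1.16406e-06.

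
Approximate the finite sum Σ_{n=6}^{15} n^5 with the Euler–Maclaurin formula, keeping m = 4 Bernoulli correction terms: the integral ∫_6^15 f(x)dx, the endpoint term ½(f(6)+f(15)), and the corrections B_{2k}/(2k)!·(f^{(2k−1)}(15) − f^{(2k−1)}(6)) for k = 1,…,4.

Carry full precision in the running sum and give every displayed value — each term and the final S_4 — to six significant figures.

S_4 ≈ 2.29478e+06

∫_6^15 x^5 dx evaluates to 1.89066e+06.
Boundary: ½(f(6) + f(15)) = ½(7776.00 + 759375) = 383576.
So far: 2.27424e+06.
Order-1 term: 1/12 · (253125 − 6480.00) = 20553.8.
Partial sum through k=1: 2.29479e+06.
Order-2 term: −1/720 · (13500.0 − 2160.00) = -15.7500.
Partial sum through k=2: 2.29478e+06.
Order-3 term: 1/30240 · (120.000 − 120.000) = 0.00000.
Partial sum through k=3: 2.29478e+06.
Order-4 term: −1/1209600 · (0.00000 − 0.00000) = 0.00000.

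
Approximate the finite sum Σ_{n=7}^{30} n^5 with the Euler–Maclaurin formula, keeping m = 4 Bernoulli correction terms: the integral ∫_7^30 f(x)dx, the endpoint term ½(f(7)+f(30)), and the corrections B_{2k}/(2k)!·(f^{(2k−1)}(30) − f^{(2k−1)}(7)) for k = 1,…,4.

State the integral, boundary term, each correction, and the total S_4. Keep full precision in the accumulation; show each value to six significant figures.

∫_7^30 x^5 dx evaluates to 1.21480e+08.
Boundary: ½(f(7) + f(30)) = ½(16807.0 + 2.43000e+07) = 1.21584e+07.
Running total after boundary: 1.33639e+08.
Order-1 term: 1/12 · (4.05000e+06 − 12005.0) = 336500.
Running total after k=1: 1.33975e+08.
Order-2 term: −1/720 · (54000.0 − 2940.00) = -70.9167.
Running total after k=2: 1.33975e+08.
Order-3 term: 1/30240 · (120.000 − 120.000) = 0.00000.
Running total after k=3: 1.33975e+08.
Order-4 term: −1/1209600 · (0.00000 − 0.00000) = 0.00000.

S_4 ≈ 1.33975e+08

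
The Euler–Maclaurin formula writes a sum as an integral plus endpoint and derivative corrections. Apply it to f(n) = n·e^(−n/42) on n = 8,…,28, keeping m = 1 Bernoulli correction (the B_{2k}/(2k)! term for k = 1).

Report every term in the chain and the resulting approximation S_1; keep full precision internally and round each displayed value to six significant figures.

The integral term ∫_8^28 x·e^(−x/42) dx = 226.341.
Endpoint term: (f(8) + f(28))/2 = (6.61252 + 14.3757)/2 = 10.4941.
So far: 236.835.
k=1: B_{2}/(2)! × [f^{(1)}(28) − f^{(1)}(8)] = 1/12 × (0.171139 − 0.669124) = -0.0414988.

S_1 ≈ 236.794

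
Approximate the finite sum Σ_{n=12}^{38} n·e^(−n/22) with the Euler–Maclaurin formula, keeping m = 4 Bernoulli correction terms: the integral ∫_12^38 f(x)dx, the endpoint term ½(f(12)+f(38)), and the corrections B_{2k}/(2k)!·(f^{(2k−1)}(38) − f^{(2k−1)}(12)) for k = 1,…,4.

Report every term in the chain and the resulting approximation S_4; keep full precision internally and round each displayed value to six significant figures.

∫_12^38 x·e^(−x/22) dx evaluates to 198.870.
Endpoint term: (f(12) + f(38))/2 = (6.95494 + 6.75521)/2 = 6.85507.
So far: 205.725.
Correction k=1: B_{2}/2! · (f^{(1)}(38) − f^{(1)}(12)) = 1/12 · (-0.129286 − 0.263445) = -0.0327276.
After k=1: 205.692.
Correction k=2: B_{4}/4! · (f^{(3)}(38) − f^{(3)}(12)) = −1/720 · (0.000467461 − 0.00293926) = 3.43305e-06.
After k=2: 205.692.
Correction k=3: B_{6}/6! · (f^{(5)}(38) − f^{(5)}(12)) = 1/30240 · (2.48356e-06 − 1.10211e-05) = -2.82326e-10.
After k=3: 205.692.
Correction k=4: B_{8}/8! · (f^{(7)}(38) − f^{(7)}(12)) = −1/1209600 · (8.26712e-09 − 3.29945e-08) = 2.04426e-14.

S_4 ≈ 205.692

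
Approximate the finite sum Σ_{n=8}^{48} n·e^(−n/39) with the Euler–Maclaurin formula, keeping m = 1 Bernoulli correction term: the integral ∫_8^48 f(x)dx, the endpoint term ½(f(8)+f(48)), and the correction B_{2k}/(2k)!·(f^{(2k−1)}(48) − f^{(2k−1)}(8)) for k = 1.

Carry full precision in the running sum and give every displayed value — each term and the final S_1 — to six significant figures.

S_1 ≈ 512.279

Integral: ∫_8^48 x·e^(−x/39) dx = 502.071.
Boundary: ½(f(8) + f(48)) = ½(6.51634 + 14.0193) = 10.2678.
Running total after boundary: 512.339.
Correction k=1: B_{2}/2! · (f^{(1)}(48) − f^{(1)}(8)) = 1/12 · (-0.0674003 − 0.647457) = -0.0595715.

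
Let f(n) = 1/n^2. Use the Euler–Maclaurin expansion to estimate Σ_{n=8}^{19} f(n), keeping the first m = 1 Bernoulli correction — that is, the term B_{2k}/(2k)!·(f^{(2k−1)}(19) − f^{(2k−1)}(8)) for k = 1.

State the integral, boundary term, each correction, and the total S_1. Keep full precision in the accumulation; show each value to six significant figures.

Integral: ∫_8^19 1/x^2 dx = 0.0723684.
Endpoint term: (f(8) + f(19))/2 = (0.0156250 + 0.00277008)/2 = 0.00919754.
Integral + boundary = 0.0815660.
Order-1 term: 1/12 · (-0.000291588 − (-0.00390625)) = 0.000301222.

S_1 ≈ 0.0818672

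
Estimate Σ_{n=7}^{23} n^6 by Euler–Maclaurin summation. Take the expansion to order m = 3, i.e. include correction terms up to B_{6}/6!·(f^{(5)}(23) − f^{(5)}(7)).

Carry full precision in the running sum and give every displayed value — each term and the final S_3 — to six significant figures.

Integral: ∫_7^23 x^6 dx = 4.86286e+08.
½[f(7) + f(23)] = ½[117649 + 1.48036e+08] = 7.40768e+07.
So far: 5.60363e+08.
Correction k=1: B_{2}/2! · (f^{(1)}(23) − f^{(1)}(7)) = 1/12 · (3.86181e+07 − 100842) = 3.20977e+06.
Running total after k=1: 5.63573e+08.
Correction k=2: B_{4}/4! · (f^{(3)}(23) − f^{(3)}(7)) = −1/720 · (1.46004e+06 − 41160.0) = -1970.67.
Running total after k=2: 5.63571e+08.
Correction k=3: B_{6}/6! · (f^{(5)}(23) − f^{(5)}(7)) = 1/30240 · (16560.0 − 5040.00) = 0.380952.

S_3 ≈ 5.63571e+08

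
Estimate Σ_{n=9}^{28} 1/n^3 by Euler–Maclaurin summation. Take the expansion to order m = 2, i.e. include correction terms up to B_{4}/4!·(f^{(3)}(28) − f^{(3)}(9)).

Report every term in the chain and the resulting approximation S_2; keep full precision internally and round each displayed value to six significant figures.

S_2 ≈ 0.00628127

∫_9^28 1/x^3 dx evaluates to 0.00553508.
Endpoint term: (f(9) + f(28))/2 = (0.00137174 + 4.55539e-05)/2 = 0.000708648.
So far: 0.00624373.
k=1: B_{2}/(2)! × [f^{(1)}(28) − f^{(1)}(9)] = 1/12 × (-4.88078e-06 − (-0.000457247)) = 3.76972e-05.
Running total after k=1: 0.00628143.
k=2: B_{4}/(4)! × [f^{(3)}(28) − f^{(3)}(9)] = −1/720 × (-1.24510e-07 − (-0.000112901)) = -1.56633e-07.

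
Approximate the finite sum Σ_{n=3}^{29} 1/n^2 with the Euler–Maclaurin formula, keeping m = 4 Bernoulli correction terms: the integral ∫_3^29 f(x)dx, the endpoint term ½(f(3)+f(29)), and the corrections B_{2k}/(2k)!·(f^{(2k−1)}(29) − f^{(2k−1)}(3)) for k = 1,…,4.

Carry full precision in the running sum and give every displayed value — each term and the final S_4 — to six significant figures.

∫_3^29 1/x^2 dx evaluates to 0.298851.
Boundary: ½(f(3) + f(29)) = ½(0.111111 + 0.00118906) = 0.0561501.
Running total after boundary: 0.355001.
Order-1 term: 1/12 · (-8.20042e-05 − (-0.0740741)) = 0.00616601.
Partial sum through k=1: 0.361167.
Order-2 term: −1/720 · (-1.17010e-06 − (-0.0987654)) = -0.000137173.
Partial sum through k=2: 0.361029.
Order-3 term: 1/30240 · (-4.17394e-08 − (-0.329218)) = 1.08868e-05.
Partial sum through k=3: 0.361040.
Order-4 term: −1/1209600 · (-2.77932e-09 − (-2.04847)) = -1.69351e-06.

S_4 ≈ 0.361039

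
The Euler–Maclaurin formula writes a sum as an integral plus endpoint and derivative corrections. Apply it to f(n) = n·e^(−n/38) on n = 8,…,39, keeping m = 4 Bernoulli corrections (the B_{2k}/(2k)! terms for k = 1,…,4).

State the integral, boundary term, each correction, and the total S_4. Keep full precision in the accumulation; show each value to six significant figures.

S_4 ≈ 377.872

Integral: ∫_8^39 x·e^(−x/38) dx = 367.698.
½[f(8) + f(39)] = ½[6.48126 + 13.9747] = 10.2280.
Running total after boundary: 377.926.
k=1: B_{2}/(2)! × [f^{(1)}(39) − f^{(1)}(8)] = 1/12 × (-0.00942960 − 0.639598) = -0.0540857.
Partial sum through k=1: 377.872.
k=2: B_{4}/(4)! × [f^{(3)}(39) − f^{(3)}(8)] = −1/720 × (0.000489764 − 0.00156504) = 1.49343e-06.
Partial sum through k=2: 377.872.
k=3: B_{6}/(6)! × [f^{(5)}(39) − f^{(5)}(8)] = 1/30240 × (6.82866e-07 − 1.86090e-06) = -3.89561e-11.
Partial sum through k=3: 377.872.
k=4: B_{8}/(8)! × [f^{(7)}(39) − f^{(7)}(8)] = −1/1209600 × (7.10915e-10 − 1.82686e-09) = 9.22570e-16.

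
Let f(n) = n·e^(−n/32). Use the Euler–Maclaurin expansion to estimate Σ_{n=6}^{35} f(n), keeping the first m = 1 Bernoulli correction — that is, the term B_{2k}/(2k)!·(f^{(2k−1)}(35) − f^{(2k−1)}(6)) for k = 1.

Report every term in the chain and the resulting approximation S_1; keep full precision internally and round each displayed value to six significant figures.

Integral: ∫_6^35 x·e^(−x/32) dx = 289.949.
Boundary: ½(f(6) + f(35)) = ½(4.97417 + 11.7235) = 8.34885.
So far: 298.298.
k=1: B_{2}/(2)! × [f^{(1)}(35) − f^{(1)}(6)] = 1/12 × (-0.0314023 − 0.673586) = -0.0587490.

S_1 ≈ 298.239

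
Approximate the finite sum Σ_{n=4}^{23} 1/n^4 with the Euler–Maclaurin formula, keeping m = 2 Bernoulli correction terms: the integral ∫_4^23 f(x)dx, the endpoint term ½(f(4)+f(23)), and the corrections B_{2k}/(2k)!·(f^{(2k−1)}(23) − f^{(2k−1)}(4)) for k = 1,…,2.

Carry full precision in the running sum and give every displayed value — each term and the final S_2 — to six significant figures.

∫_4^23 1/x^4 dx evaluates to 0.00518094.
Boundary: ½(f(4) + f(23)) = ½(0.00390625 + 3.57346e-06) = 0.00195491.
So far: 0.00713585.
Order-1 term: 1/12 · (-6.21471e-07 − (-0.00390625)) = 0.000325469.
Running total after k=1: 0.00746132.
Order-2 term: −1/720 · (-3.52441e-08 − (-0.00732422)) = -1.01725e-05.

S_2 ≈ 0.00745115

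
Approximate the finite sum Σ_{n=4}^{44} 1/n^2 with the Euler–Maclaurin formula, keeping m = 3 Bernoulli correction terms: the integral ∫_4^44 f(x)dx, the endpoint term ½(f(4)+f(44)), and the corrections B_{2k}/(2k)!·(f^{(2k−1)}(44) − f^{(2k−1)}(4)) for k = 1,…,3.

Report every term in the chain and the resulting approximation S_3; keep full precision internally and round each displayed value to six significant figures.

S_3 ≈ 0.261352

∫_4^44 1/x^2 dx evaluates to 0.227273.
½[f(4) + f(44)] = ½[0.0625000 + 0.000516529] = 0.0315083.
Running total after boundary: 0.258781.
Correction k=1: B_{2}/2! · (f^{(1)}(44) − f^{(1)}(4)) = 1/12 · (-2.34786e-05 − (-0.0312500)) = 0.00260221.
Partial sum through k=1: 0.261383.
Correction k=2: B_{4}/4! · (f^{(3)}(44) − f^{(3)}(4)) = −1/720 · (-1.45528e-07 − (-0.0234375)) = -3.25519e-05.
Partial sum through k=2: 0.261351.
Correction k=3: B_{6}/6! · (f^{(5)}(44) − f^{(5)}(4)) = 1/30240 · (-2.25509e-09 − (-0.0439453)) = 1.45322e-06.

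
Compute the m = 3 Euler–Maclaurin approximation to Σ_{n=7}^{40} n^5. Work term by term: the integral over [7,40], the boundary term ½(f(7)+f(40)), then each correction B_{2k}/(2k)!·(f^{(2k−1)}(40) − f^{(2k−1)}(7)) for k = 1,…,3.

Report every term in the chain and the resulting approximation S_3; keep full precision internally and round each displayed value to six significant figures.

∫_7^40 x^5 dx evaluates to 6.82647e+08.
½[f(7) + f(40)] = ½[16807.0 + 1.02400e+08] = 5.12084e+07.
Running total after boundary: 7.33855e+08.
Correction k=1: B_{2}/2! · (f^{(1)}(40) − f^{(1)}(7)) = 1/12 · (1.28000e+07 − 12005.0) = 1.06567e+06.
Running total after k=1: 7.34921e+08.
Correction k=2: B_{4}/4! · (f^{(3)}(40) − f^{(3)}(7)) = −1/720 · (96000.0 − 2940.00) = -129.250.
Running total after k=2: 7.34921e+08.
Correction k=3: B_{6}/6! · (f^{(5)}(40) − f^{(5)}(7)) = 1/30240 · (120.000 − 120.000) = 0.00000.

S_3 ≈ 7.34921e+08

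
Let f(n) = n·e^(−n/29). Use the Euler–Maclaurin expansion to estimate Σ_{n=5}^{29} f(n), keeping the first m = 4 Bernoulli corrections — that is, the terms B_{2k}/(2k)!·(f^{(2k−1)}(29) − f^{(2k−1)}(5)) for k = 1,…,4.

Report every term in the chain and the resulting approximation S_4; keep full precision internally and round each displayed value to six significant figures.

S_4 ≈ 218.455

The integral term ∫_5^29 x·e^(−x/29) dx = 211.075.
Endpoint term: (f(5) + f(29))/2 = (4.20815 + 10.6685)/2 = 7.43833.
Integral + boundary = 218.513.
Order-1 term: 1/12 · (0.00000 − 0.696522) = -0.0580435.
After k=1: 218.455.
Order-2 term: −1/720 · (0.000874862 − 0.00282971) = 2.71506e-06.
After k=2: 218.455.
Order-3 term: 1/30240 · (2.08053e-06 − 5.74460e-06) = -1.21166e-10.
After k=3: 218.455.
Order-4 term: −1/1209600 · (3.71081e-09 − 9.66053e-09) = 4.91875e-15.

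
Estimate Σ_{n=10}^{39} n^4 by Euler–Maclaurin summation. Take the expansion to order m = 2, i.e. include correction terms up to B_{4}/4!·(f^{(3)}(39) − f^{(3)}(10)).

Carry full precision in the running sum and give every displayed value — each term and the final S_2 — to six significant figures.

The integral term ∫_10^39 x^4 dx = 1.80248e+07.
½[f(10) + f(39)] = ½[10000.0 + 2.31344e+06] = 1.16172e+06.
Running total after boundary: 1.91866e+07.
Order-1 term: 1/12 · (237276 − 4000.00) = 19439.7.
After k=1: 1.92060e+07.
Order-2 term: −1/720 · (936.000 − 240.000) = -0.966667.

S_2 ≈ 1.92060e+07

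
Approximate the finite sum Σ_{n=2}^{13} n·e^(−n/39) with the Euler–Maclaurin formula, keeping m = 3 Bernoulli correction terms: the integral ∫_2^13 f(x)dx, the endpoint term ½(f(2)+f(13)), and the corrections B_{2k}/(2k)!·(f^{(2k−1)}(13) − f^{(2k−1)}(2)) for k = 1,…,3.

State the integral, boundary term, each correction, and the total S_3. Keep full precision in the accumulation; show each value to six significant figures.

∫_2^13 x·e^(−x/39) dx evaluates to 65.9416.
½[f(2) + f(13)] = ½[1.90002 + 9.31491] = 5.60746.
So far: 71.5490.
Order-1 term: 1/12 · (0.477688 − 0.901292) = -0.0353004.
After k=1: 71.5137.
Order-2 term: −1/720 · (0.00125625 − 0.00184176) = 8.13211e-07.
After k=2: 71.5137.
Order-3 term: 1/30240 · (1.44538e-06 − 2.03218e-06) = -1.94047e-11.

S_3 ≈ 71.5137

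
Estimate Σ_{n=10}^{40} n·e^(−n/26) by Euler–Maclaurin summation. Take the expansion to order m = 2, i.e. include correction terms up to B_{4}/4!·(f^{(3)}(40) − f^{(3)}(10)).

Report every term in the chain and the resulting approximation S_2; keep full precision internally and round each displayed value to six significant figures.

S_2 ≈ 276.356

Integral: ∫_10^40 x·e^(−x/26) dx = 268.702.
Boundary: ½(f(10) + f(40)) = ½(6.80712 + 8.58845) = 7.69779.
Integral + boundary = 276.400.
Correction k=1: B_{2}/2! · (f^{(1)}(40) − f^{(1)}(10)) = 1/12 · (-0.115614 − 0.418900) = -0.0445428.
Running total after k=1: 276.356.
Correction k=2: B_{4}/4! · (f^{(3)}(40) − f^{(3)}(10)) = −1/720 · (0.000464214 − 0.00263362) = 3.01306e-06.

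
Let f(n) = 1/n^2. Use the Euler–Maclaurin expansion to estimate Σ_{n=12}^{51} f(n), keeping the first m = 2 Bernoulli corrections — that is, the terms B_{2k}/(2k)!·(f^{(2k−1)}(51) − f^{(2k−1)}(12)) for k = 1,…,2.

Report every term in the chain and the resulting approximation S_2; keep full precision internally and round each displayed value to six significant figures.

S_2 ≈ 0.0674850

Integral: ∫_12^51 1/x^2 dx = 0.0637255.
½[f(12) + f(51)] = ½[0.00694444 + 0.000384468] = 0.00366446.
Running total after boundary: 0.0673899.
Correction k=1: B_{2}/2! · (f^{(1)}(51) − f^{(1)}(12)) = 1/12 · (-1.50772e-05 − (-0.00115741)) = 9.51942e-05.
After k=1: 0.0674851.
Correction k=2: B_{4}/4! · (f^{(3)}(51) − f^{(3)}(12)) = −1/720 · (-6.95601e-08 − (-9.64506e-05)) = -1.33863e-07.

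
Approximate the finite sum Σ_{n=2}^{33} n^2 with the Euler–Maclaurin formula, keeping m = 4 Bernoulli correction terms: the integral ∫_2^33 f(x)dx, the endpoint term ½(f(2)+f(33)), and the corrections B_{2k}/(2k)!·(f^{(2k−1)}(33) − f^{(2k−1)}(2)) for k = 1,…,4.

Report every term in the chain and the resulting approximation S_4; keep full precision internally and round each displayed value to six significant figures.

∫_2^33 x^2 dx evaluates to 11976.3.
Boundary: ½(f(2) + f(33)) = ½(4.00000 + 1089.00) = 546.500.
Integral + boundary = 12522.8.
k=1: B_{2}/(2)! × [f^{(1)}(33) − f^{(1)}(2)] = 1/12 × (66.0000 − 4.00000) = 5.16667.
Running total after k=1: 12528.0.
k=2: B_{4}/(4)! × [f^{(3)}(33) − f^{(3)}(2)] = −1/720 × (0.00000 − 0.00000) = 0.00000.
Running total after k=2: 12528.0.
k=3: B_{6}/(6)! × [f^{(5)}(33) − f^{(5)}(2)] = 1/30240 × (0.00000 − 0.00000) = 0.00000.
Running total after k=3: 12528.0.
k=4: B_{8}/(8)! × [f^{(7)}(33) − f^{(7)}(2)] = −1/1209600 × (0.00000 − 0.00000) = 0.00000.

S_4 ≈ 12528.0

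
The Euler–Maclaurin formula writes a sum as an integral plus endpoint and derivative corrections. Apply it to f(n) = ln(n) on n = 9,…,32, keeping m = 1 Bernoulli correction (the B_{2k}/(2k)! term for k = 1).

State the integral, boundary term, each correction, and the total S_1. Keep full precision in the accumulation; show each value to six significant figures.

The integral term ∫_9^32 ln(x) dx = 68.1285.
Boundary: ½(f(9) + f(32)) = ½(2.19722 + 3.46574) = 2.83148.
Running total after boundary: 70.9600.
k=1: B_{2}/(2)! × [f^{(1)}(32) − f^{(1)}(9)] = 1/12 × (0.0312500 − 0.111111) = -0.00665509.

S_1 ≈ 70.9534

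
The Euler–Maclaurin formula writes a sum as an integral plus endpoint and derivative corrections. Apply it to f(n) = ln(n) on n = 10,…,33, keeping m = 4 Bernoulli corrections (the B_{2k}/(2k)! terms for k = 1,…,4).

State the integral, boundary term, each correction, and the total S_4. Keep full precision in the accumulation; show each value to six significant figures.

Integral: ∫_10^33 ln(x) dx = 69.3589.
Boundary: ½(f(10) + f(33)) = ½(2.30259 + 3.49651) = 2.89955.
So far: 72.2584.
k=1: B_{2}/(2)! × [f^{(1)}(33) − f^{(1)}(10)] = 1/12 × (0.0303030 − 0.100000) = -0.00580808.
Partial sum through k=1: 72.2526.
k=2: B_{4}/(4)! × [f^{(3)}(33) − f^{(3)}(10)] = −1/720 × (5.56529e-05 − 0.00200000) = 2.70048e-06.
Partial sum through k=2: 72.2526.
k=3: B_{6}/(6)! × [f^{(5)}(33) − f^{(5)}(10)] = 1/30240 × (6.13256e-07 − 0.000240000) = -7.91623e-09.
Partial sum through k=3: 72.2526.
k=4: B_{8}/(8)! × [f^{(7)}(33) − f^{(7)}(10)] = −1/1209600 × (1.68941e-08 − 7.20000e-05) = 5.95098e-11.

S_4 ≈ 72.2526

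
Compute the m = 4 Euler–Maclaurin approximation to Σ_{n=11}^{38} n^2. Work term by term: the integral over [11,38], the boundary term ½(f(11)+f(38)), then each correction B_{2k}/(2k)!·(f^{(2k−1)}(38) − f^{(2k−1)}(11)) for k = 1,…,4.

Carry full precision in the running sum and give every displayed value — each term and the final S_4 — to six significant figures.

The integral term ∫_11^38 x^2 dx = 17847.0.
Endpoint term: (f(11) + f(38))/2 = (121.000 + 1444.00)/2 = 782.500.
Integral + boundary = 18629.5.
k=1: B_{2}/(2)! × [f^{(1)}(38) − f^{(1)}(11)] = 1/12 × (76.0000 − 22.0000) = 4.50000.
Partial sum through k=1: 18634.0.
k=2: B_{4}/(4)! × [f^{(3)}(38) − f^{(3)}(11)] = −1/720 × (0.00000 − 0.00000) = 0.00000.
Partial sum through k=2: 18634.0.
k=3: B_{6}/(6)! × [f^{(5)}(38) − f^{(5)}(11)] = 1/30240 × (0.00000 − 0.00000) = 0.00000.
Partial sum through k=3: 18634.0.
k=4: B_{8}/(8)! × [f^{(7)}(38) − f^{(7)}(11)] = −1/1209600 × (0.00000 − 0.00000) = 0.00000.

S_4 ≈ 18634.0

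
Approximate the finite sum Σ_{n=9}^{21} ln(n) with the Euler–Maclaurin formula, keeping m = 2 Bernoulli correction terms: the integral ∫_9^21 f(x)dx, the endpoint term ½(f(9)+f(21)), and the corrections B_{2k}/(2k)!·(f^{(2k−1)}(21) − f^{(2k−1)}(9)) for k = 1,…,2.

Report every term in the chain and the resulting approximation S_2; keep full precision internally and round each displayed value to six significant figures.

The integral term ∫_9^21 ln(x) dx = 32.1599.
Endpoint term: (f(9) + f(21))/2 = (2.19722 + 3.04452)/2 = 2.62087.
Running total after boundary: 34.7808.
Order-1 term: 1/12 · (0.0476190 − 0.111111) = -0.00529101.
Running total after k=1: 34.7755.
Order-2 term: −1/720 · (0.000215959 − 0.00274348) = 3.51045e-06.

S_2 ≈ 34.7755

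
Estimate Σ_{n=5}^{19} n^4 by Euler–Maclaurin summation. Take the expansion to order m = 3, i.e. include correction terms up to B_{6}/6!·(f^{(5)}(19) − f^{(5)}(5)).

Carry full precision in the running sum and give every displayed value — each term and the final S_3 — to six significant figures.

Integral: ∫_5^19 x^4 dx = 494595.
Boundary: ½(f(5) + f(19)) = ½(625.000 + 130321) = 65473.0.
Integral + boundary = 560068.
Correction k=1: B_{2}/2! · (f^{(1)}(19) − f^{(1)}(5)) = 1/12 · (27436.0 − 500.000) = 2244.67.
After k=1: 562312.
Correction k=2: B_{4}/4! · (f^{(3)}(19) − f^{(3)}(5)) = −1/720 · (456.000 − 120.000) = -0.466667.
After k=2: 562312.
Correction k=3: B_{6}/6! · (f^{(5)}(19) − f^{(5)}(5)) = 1/30240 · (0.00000 − 0.00000) = 0.00000.

S_3 ≈ 562312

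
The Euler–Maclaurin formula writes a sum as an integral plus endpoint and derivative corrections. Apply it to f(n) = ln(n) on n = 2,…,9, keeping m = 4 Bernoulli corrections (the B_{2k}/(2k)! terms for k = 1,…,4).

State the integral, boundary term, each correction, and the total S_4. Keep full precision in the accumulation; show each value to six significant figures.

S_4 ≈ 12.8018

Integral: ∫_2^9 ln(x) dx = 11.3887.
½[f(2) + f(9)] = ½[0.693147 + 2.19722] = 1.44519.
So far: 12.8339.
k=1: B_{2}/(2)! × [f^{(1)}(9) − f^{(1)}(2)] = 1/12 × (0.111111 − 0.500000) = -0.0324074.
Partial sum through k=1: 12.8015.
k=2: B_{4}/(4)! × [f^{(3)}(9) − f^{(3)}(2)] = −1/720 × (0.00274348 − 0.250000) = 0.000343412.
Partial sum through k=2: 12.8018.
k=3: B_{6}/(6)! × [f^{(5)}(9) − f^{(5)}(2)] = 1/30240 × (0.000406442 − 0.750000) = -2.47881e-05.
Partial sum through k=3: 12.8018.
k=4: B_{8}/(8)! × [f^{(7)}(9) − f^{(7)}(2)] = −1/1209600 × (0.000150534 − 5.62500) = 4.65017e-06.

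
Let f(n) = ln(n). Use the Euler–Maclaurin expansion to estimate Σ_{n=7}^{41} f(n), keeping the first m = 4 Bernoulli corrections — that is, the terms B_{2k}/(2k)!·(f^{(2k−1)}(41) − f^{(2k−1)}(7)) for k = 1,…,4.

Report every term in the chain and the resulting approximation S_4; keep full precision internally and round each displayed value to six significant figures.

S_4 ≈ 107.455

Integral: ∫_7^41 ln(x) dx = 104.635.
Endpoint term: (f(7) + f(41))/2 = (1.94591 + 3.71357)/2 = 2.82974.
Running total after boundary: 107.465.
Correction k=1: B_{2}/2! · (f^{(1)}(41) − f^{(1)}(7)) = 1/12 · (0.0243902 − 0.142857) = -0.00987224.
After k=1: 107.455.
Correction k=2: B_{4}/4! · (f^{(3)}(41) − f^{(3)}(7)) = −1/720 · (2.90187e-05 − 0.00583090) = 8.05817e-06.
After k=2: 107.455.
Correction k=3: B_{6}/6! · (f^{(5)}(41) − f^{(5)}(7)) = 1/30240 · (2.07153e-07 − 0.00142798) = -4.72146e-08.
After k=3: 107.455.
Correction k=4: B_{8}/8! · (f^{(7)}(41) − f^{(7)}(7)) = −1/1209600 · (3.69697e-09 − 0.000874271) = 7.22774e-10.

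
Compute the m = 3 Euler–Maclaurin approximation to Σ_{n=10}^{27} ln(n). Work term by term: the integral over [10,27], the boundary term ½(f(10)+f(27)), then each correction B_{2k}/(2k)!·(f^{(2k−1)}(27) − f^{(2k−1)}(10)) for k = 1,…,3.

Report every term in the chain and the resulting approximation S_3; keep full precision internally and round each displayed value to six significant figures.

S_3 ≈ 51.7557

Integral: ∫_10^27 ln(x) dx = 48.9617.
½[f(10) + f(27)] = ½[2.30259 + 3.29584] = 2.79921.
Running total after boundary: 51.7610.
Order-1 term: 1/12 · (0.0370370 − 0.100000) = -0.00524691.
After k=1: 51.7557.
Order-2 term: −1/720 · (0.000101611 − 0.00200000) = 2.63665e-06.
After k=2: 51.7557.
Order-3 term: 1/30240 · (1.67260e-06 − 0.000240000) = -7.88120e-09.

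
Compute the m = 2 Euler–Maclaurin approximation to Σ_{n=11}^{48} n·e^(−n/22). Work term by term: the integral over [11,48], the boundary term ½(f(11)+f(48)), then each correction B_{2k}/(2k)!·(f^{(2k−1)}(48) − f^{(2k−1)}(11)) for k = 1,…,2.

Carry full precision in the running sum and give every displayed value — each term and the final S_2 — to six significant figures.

S_2 ≈ 272.581

The integral term ∫_11^48 x·e^(−x/22) dx = 266.574.
Endpoint term: (f(11) + f(48))/2 = (6.67184 + 5.41614)/2 = 6.04399.
Running total after boundary: 272.618.
Order-1 term: 1/12 · (-0.133352 − 0.303265) = -0.0363848.
Running total after k=1: 272.581.
Order-2 term: −1/720 · (0.000190745 − 0.00313291) = 4.08634e-06.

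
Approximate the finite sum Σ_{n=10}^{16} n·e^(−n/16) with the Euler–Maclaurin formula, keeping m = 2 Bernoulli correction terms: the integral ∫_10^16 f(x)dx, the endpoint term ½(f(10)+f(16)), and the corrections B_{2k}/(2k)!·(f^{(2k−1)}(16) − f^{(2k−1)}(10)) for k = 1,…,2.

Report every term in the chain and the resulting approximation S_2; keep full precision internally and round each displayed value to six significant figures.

S_2 ≈ 39.9171

∫_10^16 x·e^(−x/16) dx evaluates to 34.3145.
½[f(10) + f(16)] = ½[5.35261 + 5.88607] = 5.61934.
Running total after boundary: 39.9338.
Correction k=1: B_{2}/2! · (f^{(1)}(16) − f^{(1)}(10)) = 1/12 · (0.00000 − 0.200723) = -0.0167269.
After k=1: 39.9171.
Correction k=2: B_{4}/4! · (f^{(3)}(16) − f^{(3)}(10)) = −1/720 · (0.00287406 − 0.00496580) = 2.90520e-06.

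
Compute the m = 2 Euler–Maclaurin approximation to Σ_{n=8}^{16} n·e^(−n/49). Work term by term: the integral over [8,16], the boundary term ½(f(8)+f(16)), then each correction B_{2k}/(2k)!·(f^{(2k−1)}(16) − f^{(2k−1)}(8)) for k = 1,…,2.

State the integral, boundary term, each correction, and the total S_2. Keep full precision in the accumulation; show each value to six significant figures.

S_2 ≈ 83.6988

∫_8^16 x·e^(−x/49) dx evaluates to 74.5487.
Endpoint term: (f(8) + f(16))/2 = (6.79493 + 11.5428)/2 = 9.16884.
So far: 83.7176.
k=1: B_{2}/(2)! × [f^{(1)}(16) − f^{(1)}(8)] = 1/12 × (0.485856 − 0.710694) = -0.0187365.
Running total after k=1: 83.6988.
k=2: B_{4}/(4)! × [f^{(3)}(16) − f^{(3)}(8)] = −1/720 × (0.000803290 − 0.00100351) = 2.78082e-07.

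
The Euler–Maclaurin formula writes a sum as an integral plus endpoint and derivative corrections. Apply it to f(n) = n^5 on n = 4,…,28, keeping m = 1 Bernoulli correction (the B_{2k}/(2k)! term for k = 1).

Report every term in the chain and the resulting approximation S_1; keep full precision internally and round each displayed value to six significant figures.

Integral: ∫_4^28 x^5 dx = 8.03144e+07.
Boundary: ½(f(4) + f(28)) = ½(1024.00 + 1.72104e+07) = 8.60570e+06.
Running total after boundary: 8.89201e+07.
Correction k=1: B_{2}/2! · (f^{(1)}(28) − f^{(1)}(4)) = 1/12 · (3.07328e+06 − 1280.00) = 256000.

S_1 ≈ 8.91761e+07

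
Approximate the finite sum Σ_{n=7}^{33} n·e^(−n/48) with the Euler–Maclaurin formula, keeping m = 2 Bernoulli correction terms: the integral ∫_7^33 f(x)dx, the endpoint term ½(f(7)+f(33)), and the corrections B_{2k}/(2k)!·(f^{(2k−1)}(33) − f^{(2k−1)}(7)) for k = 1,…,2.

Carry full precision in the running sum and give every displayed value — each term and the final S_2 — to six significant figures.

S_2 ≈ 338.021

∫_7^33 x·e^(−x/48) dx evaluates to 326.747.
Boundary: ½(f(7) + f(33)) = ½(6.05011 + 16.5934) = 11.3218.
Integral + boundary = 338.069.
Correction k=1: B_{2}/2! · (f^{(1)}(33) − f^{(1)}(7)) = 1/12 · (0.157135 − 0.738258) = -0.0484269.
Running total after k=1: 338.021.
Correction k=2: B_{4}/4! · (f^{(3)}(33) − f^{(3)}(7)) = −1/720 · (0.000504687 − 0.00107069) = 7.86111e-07.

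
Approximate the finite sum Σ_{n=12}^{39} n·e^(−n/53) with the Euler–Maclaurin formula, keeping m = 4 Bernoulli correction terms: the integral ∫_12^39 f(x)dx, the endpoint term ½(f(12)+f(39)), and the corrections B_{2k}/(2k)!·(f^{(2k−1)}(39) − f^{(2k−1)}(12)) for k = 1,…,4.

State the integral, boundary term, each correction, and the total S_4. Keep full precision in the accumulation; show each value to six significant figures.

S_4 ≈ 425.000

Integral: ∫_12^39 x·e^(−x/53) dx = 410.914.
½[f(12) + f(39)] = ½[9.56864 + 18.6848] = 14.1267.
Running total after boundary: 425.041.
k=1: B_{2}/(2)! × [f^{(1)}(39) − f^{(1)}(12)] = 1/12 × (0.126554 − 0.616847) = -0.0408577.
Running total after k=1: 425.000.
k=2: B_{4}/(4)! × [f^{(3)}(39) − f^{(3)}(12)] = −1/720 × (0.000386170 − 0.000787334) = 5.57172e-07.
Running total after k=2: 425.000.
k=3: B_{6}/(6)! × [f^{(5)}(39) − f^{(5)}(12)] = 1/30240 × (2.58913e-07 − 4.82403e-07) = -7.39055e-12.
Running total after k=3: 425.000.
k=4: B_{8}/(8)! × [f^{(7)}(39) − f^{(7)}(12)] = −1/1209600 × (1.35404e-10 − 2.43687e-10) = 8.95197e-17.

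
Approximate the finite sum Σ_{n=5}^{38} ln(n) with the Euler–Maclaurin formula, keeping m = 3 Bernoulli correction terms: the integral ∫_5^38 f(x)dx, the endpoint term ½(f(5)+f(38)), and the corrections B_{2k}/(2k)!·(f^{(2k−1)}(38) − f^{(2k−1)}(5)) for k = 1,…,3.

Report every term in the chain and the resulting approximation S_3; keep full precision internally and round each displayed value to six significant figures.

∫_5^38 ln(x) dx evaluates to 97.1811.
Endpoint term: (f(5) + f(38))/2 = (1.60944 + 3.63759)/2 = 2.62351.
So far: 99.8046.
Correction k=1: B_{2}/2! · (f^{(1)}(38) − f^{(1)}(5)) = 1/12 · (0.0263158 − 0.200000) = -0.0144737.
Running total after k=1: 99.7901.
Correction k=2: B_{4}/4! · (f^{(3)}(38) − f^{(3)}(5)) = −1/720 · (3.64485e-05 − 0.0160000) = 2.21716e-05.
Running total after k=2: 99.7901.
Correction k=3: B_{6}/6! · (f^{(5)}(38) − f^{(5)}(5)) = 1/30240 · (3.02896e-07 − 0.00768000) = -2.53958e-07.

S_3 ≈ 99.7901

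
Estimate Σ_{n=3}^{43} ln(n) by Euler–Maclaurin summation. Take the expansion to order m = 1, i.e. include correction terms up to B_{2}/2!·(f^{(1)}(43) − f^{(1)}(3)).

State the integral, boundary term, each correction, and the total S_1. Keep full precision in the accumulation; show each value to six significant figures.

S_1 ≈ 120.840

The integral term ∫_3^43 ln(x) dx = 118.436.
½[f(3) + f(43)] = ½[1.09861 + 3.76120] = 2.42991.
Integral + boundary = 120.866.
Order-1 term: 1/12 · (0.0232558 − 0.333333) = -0.0258398.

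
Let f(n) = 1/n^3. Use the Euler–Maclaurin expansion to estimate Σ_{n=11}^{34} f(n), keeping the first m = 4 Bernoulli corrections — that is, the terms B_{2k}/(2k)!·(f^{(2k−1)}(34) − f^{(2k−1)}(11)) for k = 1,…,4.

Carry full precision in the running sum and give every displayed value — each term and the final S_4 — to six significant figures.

S_4 ≈ 0.00410493

Integral: ∫_11^34 1/x^3 dx = 0.00369971.
Boundary: ½(f(11) + f(34)) = ½(0.000751315 + 2.54427e-05) = 0.000388379.
Running total after boundary: 0.00408808.
Correction k=1: B_{2}/2! · (f^{(1)}(34) − f^{(1)}(11)) = 1/12 · (-2.24494e-06 − (-0.000204904)) = 1.68883e-05.
Running total after k=1: 0.00410497.
Correction k=2: B_{4}/4! · (f^{(3)}(34) − f^{(3)}(11)) = −1/720 · (-3.88399e-08 − (-3.38684e-05)) = -4.69855e-08.
Running total after k=2: 0.00410493.
Correction k=3: B_{6}/6! · (f^{(5)}(34) − f^{(5)}(11)) = 1/30240 · (-1.41114e-09 − (-1.17560e-05)) = 3.88709e-10.
Running total after k=3: 0.00410493.
Correction k=4: B_{8}/8! · (f^{(7)}(34) − f^{(7)}(11)) = −1/1209600 · (-8.78909e-11 − (-6.99530e-06)) = -5.78308e-12.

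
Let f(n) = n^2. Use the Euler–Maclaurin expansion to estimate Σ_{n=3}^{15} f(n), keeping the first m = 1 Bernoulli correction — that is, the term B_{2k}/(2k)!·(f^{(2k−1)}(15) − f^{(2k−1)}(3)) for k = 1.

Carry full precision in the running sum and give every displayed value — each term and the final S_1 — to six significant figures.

S_1 ≈ 1235.00

The integral term ∫_3^15 x^2 dx = 1116.00.
Boundary: ½(f(3) + f(15)) = ½(9.00000 + 225.000) = 117.000.
Running total after boundary: 1233.00.
k=1: B_{2}/(2)! × [f^{(1)}(15) − f^{(1)}(3)] = 1/12 × (30.0000 − 6.00000) = 2.00000.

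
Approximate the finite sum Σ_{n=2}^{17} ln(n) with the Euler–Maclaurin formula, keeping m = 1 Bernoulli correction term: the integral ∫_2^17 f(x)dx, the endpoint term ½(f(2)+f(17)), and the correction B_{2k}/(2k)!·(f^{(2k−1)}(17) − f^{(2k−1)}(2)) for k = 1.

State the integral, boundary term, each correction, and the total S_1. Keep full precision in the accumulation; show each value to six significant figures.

S_1 ≈ 33.5047

The integral term ∫_2^17 ln(x) dx = 31.7783.
Endpoint term: (f(2) + f(17))/2 = (0.693147 + 2.83321)/2 = 1.76318.
So far: 33.5415.
k=1: B_{2}/(2)! × [f^{(1)}(17) − f^{(1)}(2)] = 1/12 × (0.0588235 − 0.500000) = -0.0367647.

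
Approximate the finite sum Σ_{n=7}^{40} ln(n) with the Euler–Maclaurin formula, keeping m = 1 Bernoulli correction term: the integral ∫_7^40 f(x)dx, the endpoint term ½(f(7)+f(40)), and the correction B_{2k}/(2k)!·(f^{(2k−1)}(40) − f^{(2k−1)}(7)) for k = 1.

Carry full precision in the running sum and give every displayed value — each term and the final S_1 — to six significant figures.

Integral: ∫_7^40 ln(x) dx = 100.934.
Boundary: ½(f(7) + f(40)) = ½(1.94591 + 3.68888) = 2.81739.
So far: 103.751.
Correction k=1: B_{2}/2! · (f^{(1)}(40) − f^{(1)}(7)) = 1/12 · (0.0250000 − 0.142857) = -0.00982143.

S_1 ≈ 103.741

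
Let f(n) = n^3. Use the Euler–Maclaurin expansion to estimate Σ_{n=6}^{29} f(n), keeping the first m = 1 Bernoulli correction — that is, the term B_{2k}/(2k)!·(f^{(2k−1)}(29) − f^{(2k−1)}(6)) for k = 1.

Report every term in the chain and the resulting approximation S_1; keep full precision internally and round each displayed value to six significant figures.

The integral term ∫_6^29 x^3 dx = 176496.
Boundary: ½(f(6) + f(29)) = ½(216.000 + 24389.0) = 12302.5.
So far: 188799.
k=1: B_{2}/(2)! × [f^{(1)}(29) − f^{(1)}(6)] = 1/12 × (2523.00 − 108.000) = 201.250.

S_1 ≈ 189000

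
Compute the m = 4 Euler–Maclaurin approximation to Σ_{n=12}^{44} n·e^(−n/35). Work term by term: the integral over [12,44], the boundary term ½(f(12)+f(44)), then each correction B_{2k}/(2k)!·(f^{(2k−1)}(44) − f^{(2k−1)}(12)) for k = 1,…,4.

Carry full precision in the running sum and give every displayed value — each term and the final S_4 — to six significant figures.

Integral: ∫_12^44 x·e^(−x/35) dx = 380.974.
Endpoint term: (f(12) + f(44))/2 = (8.51688 + 12.5165)/2 = 10.5167.
Integral + boundary = 391.491.
Correction k=1: B_{2}/2! · (f^{(1)}(44) − f^{(1)}(12)) = 1/12 · (-0.0731483 − 0.466400) = -0.0449624.
Running total after k=1: 391.446.
Correction k=2: B_{4}/4! · (f^{(3)}(44) − f^{(3)}(12)) = −1/720 · (0.000404721 − 0.00153949) = 1.57607e-06.
Running total after k=2: 391.446.
Correction k=3: B_{6}/6! · (f^{(5)}(44) − f^{(5)}(12)) = 1/30240 · (7.09514e-07 − 2.20265e-06) = -4.93764e-11.
Running total after k=3: 391.446.
Correction k=4: B_{8}/8! · (f^{(7)}(44) − f^{(7)}(12)) = −1/1209600 · (8.88688e-10 − 2.57027e-09) = 1.39020e-15.

S_4 ≈ 391.446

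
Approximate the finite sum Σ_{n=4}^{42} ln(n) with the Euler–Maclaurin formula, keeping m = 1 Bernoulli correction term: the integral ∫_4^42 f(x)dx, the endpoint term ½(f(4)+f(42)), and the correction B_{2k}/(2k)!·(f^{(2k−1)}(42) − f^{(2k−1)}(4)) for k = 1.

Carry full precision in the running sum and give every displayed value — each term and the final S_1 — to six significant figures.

∫_4^42 ln(x) dx evaluates to 113.437.
Boundary: ½(f(4) + f(42)) = ½(1.38629 + 3.73767) = 2.56198.
Integral + boundary = 115.999.
k=1: B_{2}/(2)! × [f^{(1)}(42) − f^{(1)}(4)] = 1/12 × (0.0238095 − 0.250000) = -0.0188492.

S_1 ≈ 115.980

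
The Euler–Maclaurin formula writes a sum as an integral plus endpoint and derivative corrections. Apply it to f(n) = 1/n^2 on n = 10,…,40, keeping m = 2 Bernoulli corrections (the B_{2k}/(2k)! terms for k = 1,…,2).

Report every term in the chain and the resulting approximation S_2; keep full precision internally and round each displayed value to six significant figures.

Integral: ∫_10^40 1/x^2 dx = 0.0750000.
½[f(10) + f(40)] = ½[0.0100000 + 0.000625000] = 0.00531250.
So far: 0.0803125.
Order-1 term: 1/12 · (-3.12500e-05 − (-0.00200000)) = 0.000164063.
After k=1: 0.0804766.
Order-2 term: −1/720 · (-2.34375e-07 − (-0.000240000)) = -3.33008e-07.

S_2 ≈ 0.0804762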